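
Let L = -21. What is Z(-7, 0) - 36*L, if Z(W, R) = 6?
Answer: 762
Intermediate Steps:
Z(-7, 0) - 36*L = 6 - 36*(-21) = 6 + 756 = 762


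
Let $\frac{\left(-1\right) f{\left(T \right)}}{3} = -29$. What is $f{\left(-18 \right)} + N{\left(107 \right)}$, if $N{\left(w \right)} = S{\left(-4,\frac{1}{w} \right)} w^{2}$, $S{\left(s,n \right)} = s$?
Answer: $-45709$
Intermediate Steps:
$N{\left(w \right)} = - 4 w^{2}$
$f{\left(T \right)} = 87$ ($f{\left(T \right)} = \left(-3\right) \left(-29\right) = 87$)
$f{\left(-18 \right)} + N{\left(107 \right)} = 87 - 4 \cdot 107^{2} = 87 - 45796 = -45709$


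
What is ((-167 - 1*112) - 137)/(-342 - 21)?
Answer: 416/363 ≈ 1.1460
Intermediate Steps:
((-167 - 1*112) - 137)/(-342 - 21) = ((-167 - 112) - 137)/(-363) = (-279 - 137)*(-1/363) = -416*(-1/363) = 416/363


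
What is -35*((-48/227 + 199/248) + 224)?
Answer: -442525055/56296 ≈ -7860.7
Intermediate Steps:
-35*((-48/227 + 199/248) + 224) = -35*(33269/56296 + 224) = -35*12643573/56296 = -442525055/56296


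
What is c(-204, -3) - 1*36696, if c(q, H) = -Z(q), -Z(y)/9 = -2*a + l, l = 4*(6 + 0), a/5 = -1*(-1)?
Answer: -36570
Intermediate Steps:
a = 5 (a = 5*(-1*(-1)) = 5*1 = 5)
l = 24 (l = 4*6 = 24)
Z(y) = -126 (Z(y) = -9*(-2*5 + 24) = -9*(-10 + 24) = -9*14 = -126)
c(q, H) = 126 (c(q, H) = -1*(-126) = 126)
c(-204, -3) - 1*36696 = 126 - 1*36696 = 126 - 36696 = -36570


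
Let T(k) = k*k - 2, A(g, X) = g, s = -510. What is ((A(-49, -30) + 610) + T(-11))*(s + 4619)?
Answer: 2794120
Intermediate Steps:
T(k) = -2 + k² (T(k) = k² - 2 = -2 + k²)
((A(-49, -30) + 610) + T(-11))*(s + 4619) = ((-49 + 610) + (-2 + (-11)²))*(-510 + 4619) = (561 + (-2 + 121))*4109 = (561 + 119)*4109 = 680*4109 = 2794120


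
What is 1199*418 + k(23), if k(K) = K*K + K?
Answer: 501734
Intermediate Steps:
k(K) = K + K**2 (k(K) = K**2 + K = K + K**2)
1199*418 + k(23) = 1199*418 + 23*(1 + 23) = 501182 + 23*24 = 501182 + 552 = 501734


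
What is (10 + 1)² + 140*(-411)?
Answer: -57419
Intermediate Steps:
(10 + 1)² + 140*(-411) = 11² - 57540 = 121 - 57540 = -57419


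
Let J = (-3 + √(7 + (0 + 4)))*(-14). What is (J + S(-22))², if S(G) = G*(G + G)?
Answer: 1022256 - 28280*√11 ≈ 9.2846e+5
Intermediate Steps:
J = 42 - 14*√11 (J = (-3 + √(7 + 4))*(-14) = (-3 + √11)*(-14) = 42 - 14*√11 ≈ -4.4327)
S(G) = 2*G² (S(G) = G*(2*G) = 2*G²)
(J + S(-22))² = ((42 - 14*√11) + 2*(-22)²)² = ((42 - 14*√11) + 2*484)² = ((42 - 14*√11) + 968)² = (1010 - 14*√11)²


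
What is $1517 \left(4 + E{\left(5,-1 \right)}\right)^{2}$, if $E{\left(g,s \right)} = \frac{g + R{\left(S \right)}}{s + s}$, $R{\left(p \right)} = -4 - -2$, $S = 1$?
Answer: $\frac{37925}{4} \approx 9481.3$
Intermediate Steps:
$R{\left(p \right)} = -2$ ($R{\left(p \right)} = -4 + 2 = -2$)
$E{\left(g,s \right)} = \frac{-2 + g}{2 s}$ ($E{\left(g,s \right)} = \frac{g - 2}{s + s} = \frac{-2 + g}{2 s}$)
$1517 \left(4 + E{\left(5,-1 \right)}\right)^{2} = 1517 \left(4 + \frac{-2 + 5}{2 \left(-1\right)}\right)^{2} = 1517 \left(4 + \frac{1}{2} \left(-1\right) 3\right)^{2} = 1517 \left(4 - \frac{3}{2}\right)^{2} = 1517 \left(\frac{5}{2}\right)^{2} = 1517 \cdot \frac{25}{4} = \frac{37925}{4}$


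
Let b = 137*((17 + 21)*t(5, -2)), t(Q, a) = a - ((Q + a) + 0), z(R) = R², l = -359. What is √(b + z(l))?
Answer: 7*√2099 ≈ 320.70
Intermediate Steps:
t(Q, a) = -Q (t(Q, a) = a - (Q + a) = a + (-Q - a) = -Q)
b = -26030 (b = 137*((17 + 21)*(-1*5)) = 137*(38*(-5)) = 137*(-190) = -26030)
√(b + z(l)) = √(-26030 + (-359)²) = √(-26030 + 128881) = √102851 = 7*√2099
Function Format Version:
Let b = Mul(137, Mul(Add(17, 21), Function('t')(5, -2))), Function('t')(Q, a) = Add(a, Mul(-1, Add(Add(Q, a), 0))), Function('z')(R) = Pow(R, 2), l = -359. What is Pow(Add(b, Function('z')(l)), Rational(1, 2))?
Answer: Mul(7, Pow(2099, Rational(1, 2))) ≈ 320.70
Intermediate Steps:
Function('t')(Q, a) = Mul(-1, Q) (Function('t')(Q, a) = Add(a, Mul(-1, Add(Q, a))) = Add(a, Add(Mul(-1, Q), Mul(-1, a))) = Mul(-1, Q))
b = -26030 (b = Mul(137, Mul(Add(17, 21), Mul(-1, 5))) = Mul(137, Mul(38, -5)) = Mul(137, -190) = -26030)
Pow(Add(b, Function('z')(l)), Rational(1, 2)) = Pow(Add(-26030, Pow(-359, 2)), Rational(1, 2)) = Pow(Add(-26030, 128881), Rational(1, 2)) = Pow(102851, Rational(1, 2)) = Mul(7, Pow(2099, Rational(1, 2)))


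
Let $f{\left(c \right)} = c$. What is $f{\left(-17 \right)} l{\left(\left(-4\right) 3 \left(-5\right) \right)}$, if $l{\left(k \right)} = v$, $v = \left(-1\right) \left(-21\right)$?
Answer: $-357$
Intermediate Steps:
$v = 21$
$l{\left(k \right)} = 21$
$f{\left(-17 \right)} l{\left(\left(-4\right) 3 \left(-5\right) \right)} = \left(-17\right) 21 = -357$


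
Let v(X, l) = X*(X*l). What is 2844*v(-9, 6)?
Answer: 1382184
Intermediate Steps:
v(X, l) = l*X**2
2844*v(-9, 6) = 2844*(6*(-9)**2) = 2844*(6*81) = 2844*486 = 1382184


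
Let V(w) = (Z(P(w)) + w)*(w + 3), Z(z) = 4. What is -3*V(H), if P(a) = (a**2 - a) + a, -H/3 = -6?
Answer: -1386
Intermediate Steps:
H = 18 (H = -3*(-6) = 18)
P(a) = a**2
V(w) = (3 + w)*(4 + w) (V(w) = (4 + w)*(w + 3) = (4 + w)*(3 + w) = (3 + w)*(4 + w))
-3*V(H) = -3*(12 + 18**2 + 7*18) = -3*(12 + 324 + 126) = -3*462 = -1386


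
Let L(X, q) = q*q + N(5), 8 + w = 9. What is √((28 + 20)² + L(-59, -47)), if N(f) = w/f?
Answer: √112830/5 ≈ 67.180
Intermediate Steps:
w = 1 (w = -8 + 9 = 1)
N(f) = 1/f
L(X, q) = ⅕ + q² (L(X, q) = q*q + 1/5 = q² + ⅕ = ⅕ + q²)
√((28 + 20)² + L(-59, -47)) = √((28 + 20)² + (⅕ + (-47)²)) = √(48² + (⅕ + 2209)) = √(2304 + 11046/5) = √(22566/5) = √112830/5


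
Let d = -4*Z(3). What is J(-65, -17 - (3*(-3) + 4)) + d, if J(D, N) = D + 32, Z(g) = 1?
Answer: -37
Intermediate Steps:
J(D, N) = 32 + D
d = -4 (d = -4*1 = -4)
J(-65, -17 - (3*(-3) + 4)) + d = (32 - 65) - 4 = -33 - 4 = -37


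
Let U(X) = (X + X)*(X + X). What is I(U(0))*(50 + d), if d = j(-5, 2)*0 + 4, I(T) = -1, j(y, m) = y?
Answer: -54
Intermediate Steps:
U(X) = 4*X**2 (U(X) = (2*X)*(2*X) = 4*X**2)
d = 4 (d = -5*0 + 4 = 0 + 4 = 4)
I(U(0))*(50 + d) = -(50 + 4) = -1*54 = -54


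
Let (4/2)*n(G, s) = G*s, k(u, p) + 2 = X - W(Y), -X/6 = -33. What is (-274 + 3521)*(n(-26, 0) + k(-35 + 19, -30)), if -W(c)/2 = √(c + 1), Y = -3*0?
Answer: 642906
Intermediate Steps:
Y = 0
W(c) = -2*√(1 + c) (W(c) = -2*√(c + 1) = -2*√(1 + c))
X = 198 (X = -6*(-33) = 198)
k(u, p) = 198 (k(u, p) = -2 + (198 - (-2)*√(1 + 0)) = -2 + (198 - (-2)*√1) = -2 + (198 - (-2)) = -2 + (198 - 1*(-2)) = -2 + (198 + 2) = -2 + 200 = 198)
n(G, s) = G*s/2 (n(G, s) = (G*s)/2 = G*s/2)
(-274 + 3521)*(n(-26, 0) + k(-35 + 19, -30)) = (-274 + 3521)*((½)*(-26)*0 + 198) = 3247*(0 + 198) = 3247*198 = 642906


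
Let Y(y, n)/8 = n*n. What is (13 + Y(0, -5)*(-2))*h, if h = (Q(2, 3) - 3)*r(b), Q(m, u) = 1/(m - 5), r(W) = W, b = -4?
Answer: -5160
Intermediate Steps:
Y(y, n) = 8*n**2 (Y(y, n) = 8*(n*n) = 8*n**2)
Q(m, u) = 1/(-5 + m)
h = 40/3 (h = (1/(-5 + 2) - 3)*(-4) = (1/(-3) - 3)*(-4) = (-1/3 - 3)*(-4) = -10/3*(-4) = 40/3 ≈ 13.333)
(13 + Y(0, -5)*(-2))*h = (13 + (8*(-5)**2)*(-2))*(40/3) = (13 + (8*25)*(-2))*(40/3) = (13 + 200*(-2))*(40/3) = (13 - 400)*(40/3) = -387*40/3 = -5160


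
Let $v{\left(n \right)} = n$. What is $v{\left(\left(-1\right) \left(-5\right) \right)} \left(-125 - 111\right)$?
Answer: $-1180$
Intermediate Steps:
$v{\left(\left(-1\right) \left(-5\right) \right)} \left(-125 - 111\right) = \left(-1\right) \left(-5\right) \left(-125 - 111\right) = 5 \left(-236\right) = -1180$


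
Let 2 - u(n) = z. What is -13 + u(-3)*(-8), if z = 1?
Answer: -21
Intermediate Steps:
u(n) = 1 (u(n) = 2 - 1*1 = 2 - 1 = 1)
-13 + u(-3)*(-8) = -13 + 1*(-8) = -13 - 8 = -21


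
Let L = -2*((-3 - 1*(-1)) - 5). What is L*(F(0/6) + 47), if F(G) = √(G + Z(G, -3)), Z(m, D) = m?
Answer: 658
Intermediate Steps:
L = 14 (L = -2*((-3 + 1) - 5) = -2*(-2 - 5) = -2*(-7) = 14)
F(G) = √2*√G (F(G) = √(G + G) = √(2*G) = √2*√G)
L*(F(0/6) + 47) = 14*(√2*√(0/6) + 47) = 14*(√2*√(0*(⅙)) + 47) = 14*(√2*√0 + 47) = 14*(√2*0 + 47) = 14*(0 + 47) = 14*47 = 658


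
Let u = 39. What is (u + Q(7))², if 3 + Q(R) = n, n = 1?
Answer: 1369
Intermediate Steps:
Q(R) = -2 (Q(R) = -3 + 1 = -2)
(u + Q(7))² = (39 - 2)² = 37² = 1369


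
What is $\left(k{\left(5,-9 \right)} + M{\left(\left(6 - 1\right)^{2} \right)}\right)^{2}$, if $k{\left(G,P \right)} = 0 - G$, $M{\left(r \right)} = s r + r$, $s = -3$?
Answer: $3025$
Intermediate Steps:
$M{\left(r \right)} = - 2 r$ ($M{\left(r \right)} = - 3 r + r = - 2 r$)
$k{\left(G,P \right)} = - G$
$\left(k{\left(5,-9 \right)} + M{\left(\left(6 - 1\right)^{2} \right)}\right)^{2} = \left(\left(-1\right) 5 - 2 \left(6 - 1\right)^{2}\right)^{2} = \left(-5 - 2 \cdot 5^{2}\right)^{2} = \left(-5 - 50\right)^{2} = \left(-55\right)^{2} = 3025$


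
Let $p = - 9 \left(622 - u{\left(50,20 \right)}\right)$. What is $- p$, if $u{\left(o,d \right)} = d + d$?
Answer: $5238$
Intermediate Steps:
$u{\left(o,d \right)} = 2 d$
$p = -5238$ ($p = - 9 \left(622 - 2 \cdot 20\right) = - 9 \left(622 - 40\right) = \left(-9\right) 582 = -5238$)
$- p = \left(-1\right) \left(-5238\right) = 5238$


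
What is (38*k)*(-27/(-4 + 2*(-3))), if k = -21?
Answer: -10773/5 ≈ -2154.6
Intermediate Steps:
(38*k)*(-27/(-4 + 2*(-3))) = (38*(-21))*(-27/(-4 + 2*(-3))) = -(-21546)/(-4 - 6) = -(-21546)/(-10) = -(-21546)*(-1)/10 = -798*27/10 = -10773/5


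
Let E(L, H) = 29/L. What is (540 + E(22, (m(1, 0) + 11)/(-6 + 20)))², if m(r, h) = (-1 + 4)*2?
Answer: 141824281/484 ≈ 2.9303e+5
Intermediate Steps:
m(r, h) = 6 (m(r, h) = 3*2 = 6)
(540 + E(22, (m(1, 0) + 11)/(-6 + 20)))² = (540 + 29/22)² = (11909/22)² = 141824281/484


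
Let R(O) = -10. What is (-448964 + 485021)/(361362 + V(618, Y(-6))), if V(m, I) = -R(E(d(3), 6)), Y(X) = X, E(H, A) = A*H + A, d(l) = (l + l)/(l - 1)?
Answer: 36057/361372 ≈ 0.099778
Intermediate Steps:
d(l) = 2*l/(-1 + l) (d(l) = (2*l)/(-1 + l) = 2*l/(-1 + l))
E(H, A) = A + A*H
V(m, I) = 10 (V(m, I) = -1*(-10) = 10)
(-448964 + 485021)/(361362 + V(618, Y(-6))) = (-448964 + 485021)/(361362 + 10) = 36057/361372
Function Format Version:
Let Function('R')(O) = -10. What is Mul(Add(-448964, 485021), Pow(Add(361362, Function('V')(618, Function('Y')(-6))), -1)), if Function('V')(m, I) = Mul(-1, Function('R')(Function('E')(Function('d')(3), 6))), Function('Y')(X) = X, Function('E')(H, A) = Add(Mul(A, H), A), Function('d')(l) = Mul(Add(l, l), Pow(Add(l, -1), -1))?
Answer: Rational(36057, 361372) ≈ 0.099778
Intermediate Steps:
Function('d')(l) = Mul(2, l, Pow(Add(-1, l), -1)) (Function('d')(l) = Mul(Mul(2, l), Pow(Add(-1, l), -1)) = Mul(2, l, Pow(Add(-1, l), -1)))
Function('E')(H, A) = Add(A, Mul(A, H))
Function('V')(m, I) = 10 (Function('V')(m, I) = Mul(-1, -10) = 10)
Mul(Add(-448964, 485021), Pow(Add(361362, Function('V')(618, Function('Y')(-6))), -1)) = Mul(Add(-448964, 485021), Pow(Add(361362, 10), -1)) = Mul(36057, Pow(361372, -1)) = Mul(36057, Rational(1, 361372)) = Rational(36057, 361372)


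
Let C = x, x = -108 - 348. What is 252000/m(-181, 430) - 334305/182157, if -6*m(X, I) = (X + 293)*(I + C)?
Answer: 408404595/789347 ≈ 517.40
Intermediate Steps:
x = -456
C = -456
m(X, I) = -(-456 + I)*(293 + X)/6 (m(X, I) = -(X + 293)*(I - 456)/6 = -(293 + X)*(-456 + I)/6 = -(-456 + I)*(293 + X)/6)
252000/m(-181, 430) - 334305/182157 = 252000/(22268 + 76*(-181) - 293/6*430 - ⅙*430*(-181)) - 334305/182157 = 252000/(22268 - 13756 - 62995/3 + 38915/3) - 334305*1/182157 = 252000/(1456/3) - 111435/60719 = 252000*(3/1456) - 111435/60719 = 6750/13 - 111435/60719 = 408404595/789347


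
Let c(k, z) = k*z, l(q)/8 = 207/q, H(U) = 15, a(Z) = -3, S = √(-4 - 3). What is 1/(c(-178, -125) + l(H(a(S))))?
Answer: 5/111802 ≈ 4.4722e-5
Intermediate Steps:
S = I*√7 (S = √(-7) = I*√7 ≈ 2.6458*I)
l(q) = 1656/q (l(q) = 8*(207/q) = 1656/q)
1/(c(-178, -125) + l(H(a(S)))) = 1/(-178*(-125) + 1656/15) = 1/(22250 + 1656*(1/15)) = 1/(22250 + 552/5) = 1/(111802/5) = 5/111802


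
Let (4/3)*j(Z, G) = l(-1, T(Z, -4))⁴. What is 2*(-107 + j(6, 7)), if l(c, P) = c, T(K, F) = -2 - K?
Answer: -425/2 ≈ -212.50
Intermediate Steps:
j(Z, G) = ¾ (j(Z, G) = (¾)*(-1)⁴ = (¾)*1 = ¾)
2*(-107 + j(6, 7)) = 2*(-107 + ¾) = 2*(-425/4) = -425/2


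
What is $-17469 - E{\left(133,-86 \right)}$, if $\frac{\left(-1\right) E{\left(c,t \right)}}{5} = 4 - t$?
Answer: $-17019$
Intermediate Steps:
$E{\left(c,t \right)} = -20 + 5 t$ ($E{\left(c,t \right)} = - 5 \left(4 - t\right) = -20 + 5 t$)
$-17469 - E{\left(133,-86 \right)} = -17469 - \left(-20 + 5 \left(-86\right)\right) = -17469 - \left(-20 - 430\right) = -17469 - -450 = -17469 + 450 = -17019$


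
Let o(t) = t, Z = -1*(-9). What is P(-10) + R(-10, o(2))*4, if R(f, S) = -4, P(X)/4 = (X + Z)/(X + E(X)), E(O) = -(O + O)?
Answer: -82/5 ≈ -16.400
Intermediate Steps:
Z = 9
E(O) = -2*O
P(X) = -4*(9 + X)/X (P(X) = 4*((X + 9)/(X - 2*X)) = 4*((9 + X)/((-X))) = 4*((9 + X)*(-1/X)) = 4*(-(9 + X)/X) = -4*(9 + X)/X)
P(-10) + R(-10, o(2))*4 = (-4 - 36/(-10)) - 4*4 = (-4 - 36*(-1/10)) - 16 = (-4 + 18/5) - 16 = -2/5 - 16 = -82/5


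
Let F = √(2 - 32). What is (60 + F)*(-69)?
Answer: -4140 - 69*I*√30 ≈ -4140.0 - 377.93*I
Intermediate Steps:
F = I*√30 (F = √(-30) = I*√30 ≈ 5.4772*I)
(60 + F)*(-69) = (60 + I*√30)*(-69) = -4140 - 69*I*√30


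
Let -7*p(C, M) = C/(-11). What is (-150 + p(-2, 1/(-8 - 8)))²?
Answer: 133448704/5929 ≈ 22508.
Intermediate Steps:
p(C, M) = C/77 (p(C, M) = -C/(7*(-11)) = -C*(-1)/(7*11) = -(-1)*C/77 = C/77)
(-150 + p(-2, 1/(-8 - 8)))² = (-150 + (1/77)*(-2))² = (-150 - 2/77)² = (-11552/77)² = 133448704/5929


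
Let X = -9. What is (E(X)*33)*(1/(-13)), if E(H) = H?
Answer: 297/13 ≈ 22.846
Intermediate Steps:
(E(X)*33)*(1/(-13)) = (-9*33)*(1/(-13)) = -297*(-1)/13 = -297*(-1/13) = 297/13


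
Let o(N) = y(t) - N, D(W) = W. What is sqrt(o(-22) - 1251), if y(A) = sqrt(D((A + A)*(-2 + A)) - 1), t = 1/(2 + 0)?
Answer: sqrt(-4916 + 2*I*sqrt(10))/2 ≈ 0.022551 + 35.057*I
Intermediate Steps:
t = 1/2 ≈ 0.50000
y(A) = sqrt(-1 + 2*A*(-2 + A)) (y(A) = sqrt((A + A)*(-2 + A) - 1) = sqrt((2*A)*(-2 + A) - 1) = sqrt(2*A*(-2 + A) - 1) = sqrt(-1 + 2*A*(-2 + A)))
o(N) = -N + I*sqrt(10)/2 (o(N) = sqrt(-1 + 2*(1/2)*(-2 + 1/2)) - N = sqrt(-1 + 2*(1/2)*(-3/2)) - N = sqrt(-1 - 3/2) - N = sqrt(-5/2) - N = I*sqrt(10)/2 - N = -N + I*sqrt(10)/2)
sqrt(o(-22) - 1251) = sqrt((-1*(-22) + I*sqrt(10)/2) - 1251) = sqrt((22 + I*sqrt(10)/2) - 1251) = sqrt(-1229 + I*sqrt(10)/2)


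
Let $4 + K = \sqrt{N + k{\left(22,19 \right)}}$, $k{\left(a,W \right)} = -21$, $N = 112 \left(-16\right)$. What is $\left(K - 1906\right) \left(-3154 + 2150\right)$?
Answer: $1917640 - 7028 i \sqrt{37} \approx 1.9176 \cdot 10^{6} - 42750.0 i$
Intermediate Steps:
$N = -1792$
$K = -4 + 7 i \sqrt{37}$ ($K = -4 + \sqrt{-1792 - 21} = -4 + \sqrt{-1813} = -4 + 7 i \sqrt{37} \approx -4.0 + 42.579 i$)
$\left(K - 1906\right) \left(-3154 + 2150\right) = \left(\left(-4 + 7 i \sqrt{37}\right) - 1906\right) \left(-3154 + 2150\right) = \left(-1910 + 7 i \sqrt{37}\right) \left(-1004\right) = 1917640 - 7028 i \sqrt{37}$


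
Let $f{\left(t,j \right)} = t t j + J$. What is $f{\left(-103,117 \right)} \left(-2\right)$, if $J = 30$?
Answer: $-2482566$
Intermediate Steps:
$f{\left(t,j \right)} = 30 + j t^{2}$ ($f{\left(t,j \right)} = t t j + 30 = t^{2} j + 30 = j t^{2} + 30 = 30 + j t^{2}$)
$f{\left(-103,117 \right)} \left(-2\right) = \left(30 + 117 \left(-103\right)^{2}\right) \left(-2\right) = \left(30 + 117 \cdot 10609\right) \left(-2\right) = \left(30 + 1241253\right) \left(-2\right) = 1241283 \left(-2\right) = -2482566$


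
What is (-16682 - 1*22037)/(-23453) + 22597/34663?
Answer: 1872084138/812951339 ≈ 2.3028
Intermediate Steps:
(-16682 - 1*22037)/(-23453) + 22597/34663 = (-16682 - 22037)*(-1/23453) + 22597*(1/34663) = -38719*(-1/23453) + 22597/34663 = 38719/23453 + 22597/34663 = 1872084138/812951339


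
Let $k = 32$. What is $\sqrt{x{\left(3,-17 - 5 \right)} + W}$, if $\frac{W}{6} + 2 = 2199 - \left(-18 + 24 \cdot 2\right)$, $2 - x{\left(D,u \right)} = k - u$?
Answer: $5 \sqrt{518} \approx 113.8$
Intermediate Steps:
$x{\left(D,u \right)} = -30 + u$ ($x{\left(D,u \right)} = 2 - \left(32 - u\right) = 2 + \left(-32 + u\right) = -30 + u$)
$W = 13002$ ($W = -12 + 6 \left(2199 - \left(-18 + 24 \cdot 2\right)\right) = -12 + 6 \left(2199 - \left(-18 + 48\right)\right) = -12 + 6 \left(2199 - 30\right) = -12 + 6 \cdot 2169 = -12 + 13014 = 13002$)
$\sqrt{x{\left(3,-17 - 5 \right)} + W} = \sqrt{\left(-30 - 22\right) + 13002} = \sqrt{-52 + 13002} = \sqrt{12950} = 5 \sqrt{518}$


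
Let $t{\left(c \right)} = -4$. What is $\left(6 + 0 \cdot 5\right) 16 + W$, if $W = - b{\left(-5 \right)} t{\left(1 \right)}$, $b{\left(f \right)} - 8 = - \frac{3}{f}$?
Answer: $\frac{652}{5} \approx 130.4$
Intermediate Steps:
$b{\left(f \right)} = 8 - \frac{3}{f}$
$W = \frac{172}{5}$ ($W = - \left(8 - \frac{3}{-5}\right) \left(-4\right) = - \left(8 - - \frac{3}{5}\right) \left(-4\right) = - \left(8 + \frac{3}{5}\right) \left(-4\right) = - \frac{43 \left(-4\right)}{5} = \left(-1\right) \left(- \frac{172}{5}\right) = \frac{172}{5} \approx 34.4$)
$\left(6 + 0 \cdot 5\right) 16 + W = \left(6 + 0 \cdot 5\right) 16 + \frac{172}{5} = \left(6 + 0\right) 16 + \frac{172}{5} = 6 \cdot 16 + \frac{172}{5} = 96 + \frac{172}{5} = \frac{652}{5}$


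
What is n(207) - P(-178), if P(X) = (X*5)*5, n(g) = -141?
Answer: 4309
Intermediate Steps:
P(X) = 25*X (P(X) = (5*X)*5 = 25*X)
n(207) - P(-178) = -141 - 25*(-178) = -141 - 1*(-4450) = -141 + 4450 = 4309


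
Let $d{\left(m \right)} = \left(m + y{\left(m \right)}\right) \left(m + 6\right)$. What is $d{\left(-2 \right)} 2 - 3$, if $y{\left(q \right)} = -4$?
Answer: $-51$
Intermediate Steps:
$d{\left(m \right)} = \left(-4 + m\right) \left(6 + m\right)$ ($d{\left(m \right)} = \left(m - 4\right) \left(m + 6\right) = \left(-4 + m\right) \left(6 + m\right)$)
$d{\left(-2 \right)} 2 - 3 = \left(-24 + \left(-2\right)^{2} + 2 \left(-2\right)\right) 2 - 3 = \left(-24 + 4 - 4\right) 2 - 3 = \left(-24\right) 2 - 3 = -48 - 3 = -51$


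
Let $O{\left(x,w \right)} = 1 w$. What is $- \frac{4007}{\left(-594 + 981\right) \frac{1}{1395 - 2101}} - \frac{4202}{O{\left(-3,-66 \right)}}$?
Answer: $\frac{2853581}{387} \approx 7373.6$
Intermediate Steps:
$O{\left(x,w \right)} = w$
$- \frac{4007}{\left(-594 + 981\right) \frac{1}{1395 - 2101}} - \frac{4202}{O{\left(-3,-66 \right)}} = - \frac{4007}{\left(-594 + 981\right) \frac{1}{1395 - 2101}} - \frac{4202}{-66} = - \frac{4007}{387 \frac{1}{-706}} - - \frac{191}{3} = - \frac{4007}{387 \left(- \frac{1}{706}\right)} + \frac{191}{3} = - \frac{4007}{- \frac{387}{706}} + \frac{191}{3} = \left(-4007\right) \left(- \frac{706}{387}\right) + \frac{191}{3} = \frac{2828942}{387} + \frac{191}{3} = \frac{2853581}{387}$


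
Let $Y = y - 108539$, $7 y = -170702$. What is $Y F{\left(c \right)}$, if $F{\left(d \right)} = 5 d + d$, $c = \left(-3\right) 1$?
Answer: $2392650$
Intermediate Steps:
$y = -24386$ ($y = \frac{1}{7} \left(-170702\right) = -24386$)
$c = -3$
$Y = -132925$ ($Y = -24386 - 108539 = -132925$)
$F{\left(d \right)} = 6 d$
$Y F{\left(c \right)} = - 132925 \cdot 6 \left(-3\right) = \left(-132925\right) \left(-18\right) = 2392650$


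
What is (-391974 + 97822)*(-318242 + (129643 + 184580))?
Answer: 1182196888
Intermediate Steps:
(-391974 + 97822)*(-318242 + (129643 + 184580)) = -294152*(-318242 + 314223) = -294152*(-4019) = 1182196888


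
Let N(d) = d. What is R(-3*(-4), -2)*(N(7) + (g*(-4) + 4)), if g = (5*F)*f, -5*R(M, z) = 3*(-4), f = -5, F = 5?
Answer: 6132/5 ≈ 1226.4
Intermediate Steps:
R(M, z) = 12/5 (R(M, z) = -3*(-4)/5 = -1/5*(-12) = 12/5)
g = -125 (g = (5*5)*(-5) = 25*(-5) = -125)
R(-3*(-4), -2)*(N(7) + (g*(-4) + 4)) = 12*(7 + (-125*(-4) + 4))/5 = 12*(7 + (500 + 4))/5 = 12*(7 + 504)/5 = (12/5)*511 = 6132/5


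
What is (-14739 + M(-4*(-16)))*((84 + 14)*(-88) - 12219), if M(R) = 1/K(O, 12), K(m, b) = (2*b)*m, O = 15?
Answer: 110593770877/360 ≈ 3.0721e+8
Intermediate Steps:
K(m, b) = 2*b*m
M(R) = 1/360 (M(R) = 1/(2*12*15) = 1/360)
(-14739 + M(-4*(-16)))*((84 + 14)*(-88) - 12219) = (-14739 + 1/360)*((84 + 14)*(-88) - 12219) = -5306039*(98*(-88) - 12219)/360 = -5306039*(-8624 - 12219)/360 = -5306039/360*(-20843) = 110593770877/360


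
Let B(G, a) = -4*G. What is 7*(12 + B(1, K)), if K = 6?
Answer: 56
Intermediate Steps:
7*(12 + B(1, K)) = 7*(12 - 4*1) = 7*(12 - 4) = 7*8 = 56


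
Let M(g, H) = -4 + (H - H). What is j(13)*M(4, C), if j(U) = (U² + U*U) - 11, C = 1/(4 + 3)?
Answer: -1308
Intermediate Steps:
C = ⅐ (C = 1/7 = ⅐ ≈ 0.14286)
j(U) = -11 + 2*U² (j(U) = (U² + U²) - 11 = 2*U² - 11 = -11 + 2*U²)
M(g, H) = -4 (M(g, H) = -4 + 0 = -4)
j(13)*M(4, C) = (-11 + 2*13²)*(-4) = (-11 + 2*169)*(-4) = (-11 + 338)*(-4) = 327*(-4) = -1308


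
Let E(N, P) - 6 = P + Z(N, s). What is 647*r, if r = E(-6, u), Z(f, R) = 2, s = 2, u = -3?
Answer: 3235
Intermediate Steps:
E(N, P) = 8 + P (E(N, P) = 6 + (P + 2) = 6 + (2 + P) = 8 + P)
r = 5 (r = 8 - 3 = 5)
647*r = 647*5 = 3235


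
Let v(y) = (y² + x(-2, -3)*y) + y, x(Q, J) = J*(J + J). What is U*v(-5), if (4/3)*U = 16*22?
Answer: -18480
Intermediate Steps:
U = 264 (U = 3*(16*22)/4 = (¾)*352 = 264)
x(Q, J) = 2*J² (x(Q, J) = J*(2*J) = 2*J²)
v(y) = y² + 19*y (v(y) = (y² + (2*(-3)²)*y) + y = (y² + (2*9)*y) + y = (y² + 18*y) + y = y² + 19*y)
U*v(-5) = 264*(-5*(19 - 5)) = 264*(-5*14) = 264*(-70) = -18480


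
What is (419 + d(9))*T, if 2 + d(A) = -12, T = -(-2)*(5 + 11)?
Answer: 12960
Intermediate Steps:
T = 32 (T = -(-2)*16 = -1*(-32) = 32)
d(A) = -14 (d(A) = -2 - 12 = -14)
(419 + d(9))*T = (419 - 14)*32 = 405*32 = 12960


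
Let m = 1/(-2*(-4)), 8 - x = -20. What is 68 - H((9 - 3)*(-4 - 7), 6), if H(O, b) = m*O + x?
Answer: 193/4 ≈ 48.250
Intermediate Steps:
x = 28 (x = 8 - 1*(-20) = 8 + 20 = 28)
m = ⅛ (m = 1/8 = ⅛ ≈ 0.12500)
H(O, b) = 28 + O/8 (H(O, b) = O/8 + 28 = 28 + O/8)
68 - H((9 - 3)*(-4 - 7), 6) = 68 - (28 + ((9 - 3)*(-4 - 7))/8) = 68 - (28 + (6*(-11))/8) = 68 - (28 + (⅛)*(-66)) = 68 - (28 - 33/4) = 68 - 1*79/4 = 68 - 79/4 = 193/4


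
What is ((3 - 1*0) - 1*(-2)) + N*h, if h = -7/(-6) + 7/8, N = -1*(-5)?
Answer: 365/24 ≈ 15.208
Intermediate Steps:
N = 5
h = 49/24 (h = -7*(-⅙) + 7*(⅛) = 7/6 + 7/8 = 49/24 ≈ 2.0417)
((3 - 1*0) - 1*(-2)) + N*h = ((3 - 1*0) - 1*(-2)) + 5*(49/24) = ((3 + 0) + 2) + 245/24 = (3 + 2) + 245/24 = 5 + 245/24 = 365/24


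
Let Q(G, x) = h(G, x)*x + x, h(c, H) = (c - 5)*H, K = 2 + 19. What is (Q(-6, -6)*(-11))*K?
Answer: 92862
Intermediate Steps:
K = 21
h(c, H) = H*(-5 + c) (h(c, H) = (-5 + c)*H = H*(-5 + c))
Q(G, x) = x + x²*(-5 + G) (Q(G, x) = (x*(-5 + G))*x + x = x²*(-5 + G) + x = x + x²*(-5 + G))
(Q(-6, -6)*(-11))*K = (-6*(1 - 6*(-5 - 6))*(-11))*21 = (-6*(1 - 6*(-11))*(-11))*21 = (-6*(1 + 66)*(-11))*21 = (-6*67*(-11))*21 = -402*(-11)*21 = 4422*21 = 92862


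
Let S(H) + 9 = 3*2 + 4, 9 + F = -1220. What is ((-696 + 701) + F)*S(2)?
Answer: -1224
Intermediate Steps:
F = -1229 (F = -9 - 1220 = -1229)
S(H) = 1 (S(H) = -9 + (3*2 + 4) = -9 + (6 + 4) = -9 + 10 = 1)
((-696 + 701) + F)*S(2) = ((-696 + 701) - 1229)*1 = (5 - 1229)*1 = -1224*1 = -1224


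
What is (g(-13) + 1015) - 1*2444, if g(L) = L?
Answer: -1442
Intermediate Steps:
(g(-13) + 1015) - 1*2444 = (-13 + 1015) - 1*2444 = 1002 - 2444 = -1442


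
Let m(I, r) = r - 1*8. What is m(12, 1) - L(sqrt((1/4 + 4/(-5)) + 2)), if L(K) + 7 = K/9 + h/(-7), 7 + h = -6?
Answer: -13/7 - sqrt(145)/90 ≈ -1.9909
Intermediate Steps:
h = -13 (h = -7 - 6 = -13)
L(K) = -36/7 + K/9 (L(K) = -7 + (K/9 - 13/(-7)) = -7 + (K*(1/9) - 13*(-1/7)) = -7 + (K/9 + 13/7) = -7 + (13/7 + K/9) = -36/7 + K/9)
m(I, r) = -8 + r (m(I, r) = r - 8 = -8 + r)
m(12, 1) - L(sqrt((1/4 + 4/(-5)) + 2)) = (-8 + 1) - (-36/7 + sqrt((1/4 + 4/(-5)) + 2)/9) = -7 - (-36/7 + sqrt((1*(1/4) + 4*(-1/5)) + 2)/9) = -7 - (-36/7 + sqrt((1/4 - 4/5) + 2)/9) = -7 - (-36/7 + sqrt(-11/20 + 2)/9) = -7 - (-36/7 + sqrt(29/20)/9) = -7 - (-36/7 + (sqrt(145)/10)/9) = -7 - (-36/7 + sqrt(145)/90) = -7 + (36/7 - sqrt(145)/90) = -13/7 - sqrt(145)/90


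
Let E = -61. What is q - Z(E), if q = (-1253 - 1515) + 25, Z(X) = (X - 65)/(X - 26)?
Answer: -79589/29 ≈ -2744.4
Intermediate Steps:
Z(X) = (-65 + X)/(-26 + X)
q = -2743 (q = -2768 + 25 = -2743)
q - Z(E) = -2743 - (-65 - 61)/(-26 - 61) = -2743 - (-126)/(-87) = -2743 - (-1)*(-126)/87 = -2743 - 1*42/29 = -2743 - 42/29 = -79589/29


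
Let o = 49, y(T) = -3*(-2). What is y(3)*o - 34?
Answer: 260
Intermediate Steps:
y(T) = 6
y(3)*o - 34 = 6*49 - 34 = 294 - 34 = 260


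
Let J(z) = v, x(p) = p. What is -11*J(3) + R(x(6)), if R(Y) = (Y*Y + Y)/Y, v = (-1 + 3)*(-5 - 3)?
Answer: 183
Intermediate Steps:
v = -16 (v = 2*(-8) = -16)
J(z) = -16
R(Y) = (Y + Y²)/Y (R(Y) = (Y² + Y)/Y = (Y + Y²)/Y)
-11*J(3) + R(x(6)) = -11*(-16) + (1 + 6) = 176 + 7 = 183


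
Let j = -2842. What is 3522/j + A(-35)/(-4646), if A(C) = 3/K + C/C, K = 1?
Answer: -4093645/3300983 ≈ -1.2401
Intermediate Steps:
A(C) = 4 (A(C) = 3/1 + C/C = 3*1 + 1 = 3 + 1 = 4)
3522/j + A(-35)/(-4646) = 3522/(-2842) + 4/(-4646) = 3522*(-1/2842) + 4*(-1/4646) = -1761/1421 - 2/2323 = -4093645/3300983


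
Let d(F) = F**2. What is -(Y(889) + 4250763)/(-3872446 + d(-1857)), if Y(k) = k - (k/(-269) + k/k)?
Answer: 1143695008/114055193 ≈ 10.028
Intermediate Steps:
Y(k) = -1 + 270*k/269 (Y(k) = k - (k*(-1/269) + 1) = k - (-k/269 + 1) = k - (1 - k/269) = k + (-1 + k/269) = -1 + 270*k/269)
-(Y(889) + 4250763)/(-3872446 + d(-1857)) = -((-1 + (270/269)*889) + 4250763)/(-3872446 + (-1857)**2) = -((-1 + 240030/269) + 4250763)/(-3872446 + 3448449) = -(239761/269 + 4250763)/(-423997) = -1143695008*(-1)/(269*423997) = -1*(-1143695008/114055193) = 1143695008/114055193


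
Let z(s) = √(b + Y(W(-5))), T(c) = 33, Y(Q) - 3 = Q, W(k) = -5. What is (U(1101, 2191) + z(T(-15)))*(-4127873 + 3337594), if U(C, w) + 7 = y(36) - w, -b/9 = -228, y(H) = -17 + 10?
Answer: 1742565195 - 3951395*√82 ≈ 1.7068e+9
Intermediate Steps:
y(H) = -7
b = 2052 (b = -9*(-228) = 2052)
U(C, w) = -14 - w (U(C, w) = -7 + (-7 - w) = -14 - w)
Y(Q) = 3 + Q
z(s) = 5*√82 (z(s) = √(2052 + (3 - 5)) = √(2052 - 2) = √2050 = 5*√82)
(U(1101, 2191) + z(T(-15)))*(-4127873 + 3337594) = ((-14 - 1*2191) + 5*√82)*(-4127873 + 3337594) = ((-14 - 2191) + 5*√82)*(-790279) = (-2205 + 5*√82)*(-790279) = 1742565195 - 3951395*√82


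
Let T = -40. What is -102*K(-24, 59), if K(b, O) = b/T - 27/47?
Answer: -612/235 ≈ -2.6043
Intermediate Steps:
K(b, O) = -27/47 - b/40 (K(b, O) = b/(-40) - 27/47 = b*(-1/40) - 27*1/47 = -b/40 - 27/47 = -27/47 - b/40)
-102*K(-24, 59) = -102*(-27/47 - 1/40*(-24)) = -102*(-27/47 + ⅗) = -102*6/235 = -612/235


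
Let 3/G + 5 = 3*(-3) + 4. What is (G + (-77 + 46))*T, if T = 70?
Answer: -2191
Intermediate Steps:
G = -3/10 (G = 3/(-5 + (3*(-3) + 4)) = 3/(-5 + (-9 + 4)) = 3/(-5 - 5) = 3/(-10) = 3*(-⅒) = -3/10 ≈ -0.30000)
(G + (-77 + 46))*T = (-3/10 + (-77 + 46))*70 = (-3/10 - 31)*70 = -313/10*70 = -2191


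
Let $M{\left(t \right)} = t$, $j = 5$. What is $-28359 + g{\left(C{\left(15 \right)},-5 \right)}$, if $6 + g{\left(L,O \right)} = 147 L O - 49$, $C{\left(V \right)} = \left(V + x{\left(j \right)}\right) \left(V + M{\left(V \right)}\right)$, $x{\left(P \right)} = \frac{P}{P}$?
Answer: $-381214$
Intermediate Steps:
$x{\left(P \right)} = 1$
$C{\left(V \right)} = 2 V \left(1 + V\right)$ ($C{\left(V \right)} = \left(V + 1\right) \left(V + V\right) = \left(1 + V\right) 2 V = 2 V \left(1 + V\right)$)
$g{\left(L,O \right)} = -55 + 147 L O$ ($g{\left(L,O \right)} = -6 + \left(147 L O - 49\right) = -6 + \left(-49 + 147 L O\right) = -55 + 147 L O$)
$-28359 + g{\left(C{\left(15 \right)},-5 \right)} = -28359 + \left(-55 + 147 \cdot 2 \cdot 15 \left(1 + 15\right) \left(-5\right)\right) = -28359 + \left(-55 + 147 \cdot 2 \cdot 15 \cdot 16 \left(-5\right)\right) = -28359 + \left(-55 + 147 \cdot 480 \left(-5\right)\right) = -28359 - 352855 = -381214$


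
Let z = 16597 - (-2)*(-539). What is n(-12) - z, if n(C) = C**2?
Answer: -15375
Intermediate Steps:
z = 15519 (z = 16597 - 1*1078 = 16597 - 1078 = 15519)
n(-12) - z = (-12)**2 - 1*15519 = 144 - 15519 = -15375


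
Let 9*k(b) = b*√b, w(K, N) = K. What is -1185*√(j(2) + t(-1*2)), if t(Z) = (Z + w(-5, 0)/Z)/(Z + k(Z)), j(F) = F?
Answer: -1185*√((63 + 8*I*√2)/(9 + I*√2))/2 ≈ -1570.4 - 17.14*I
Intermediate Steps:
k(b) = b^(3/2)/9 (k(b) = (b*√b)/9 = b^(3/2)/9)
t(Z) = (Z - 5/Z)/(Z + Z^(3/2)/9)
-1185*√(j(2) + t(-1*2)) = -1185*√(2 + 9*(-5 + (-1*2)²)/(((-1*2))*((-1*2)^(3/2) + 9*(-1*2)))) = -1185*√(2 + 9*(-5 + (-2)²)/(-2*((-2)^(3/2) + 9*(-2)))) = -1185*√(2 + 9*(-½)*(-5 + 4)/(-2*I*√2 - 18)) = -1185*√(2 + 9*(-½)*(-1)/(-18 - 2*I*√2)) = -1185*√(2 + 9/(2*(-18 - 2*I*√2)))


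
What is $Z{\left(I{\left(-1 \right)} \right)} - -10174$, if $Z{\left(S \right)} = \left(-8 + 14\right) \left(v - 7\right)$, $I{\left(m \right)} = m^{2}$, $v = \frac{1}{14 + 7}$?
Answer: $\frac{70926}{7} \approx 10132.0$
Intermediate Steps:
$v = \frac{1}{21} \approx 0.047619$
$Z{\left(S \right)} = - \frac{292}{7}$ ($Z{\left(S \right)} = \left(-8 + 14\right) \left(\frac{1}{21} - 7\right) = 6 \left(- \frac{146}{21}\right) = - \frac{292}{7}$)
$Z{\left(I{\left(-1 \right)} \right)} - -10174 = - \frac{292}{7} - -10174 = - \frac{292}{7} + 10174 = \frac{70926}{7}$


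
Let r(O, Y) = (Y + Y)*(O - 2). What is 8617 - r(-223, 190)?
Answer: 94117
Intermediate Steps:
r(O, Y) = 2*Y*(-2 + O) (r(O, Y) = (2*Y)*(-2 + O) = 2*Y*(-2 + O))
8617 - r(-223, 190) = 8617 - 2*190*(-2 - 223) = 8617 - 2*190*(-225) = 8617 - 1*(-85500) = 8617 + 85500 = 94117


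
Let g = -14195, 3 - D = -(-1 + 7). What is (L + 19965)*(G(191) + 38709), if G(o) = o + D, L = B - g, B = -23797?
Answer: 403213967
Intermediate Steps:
D = 9 (D = 3 - (-1)*(-1 + 7) = 3 - (-1)*6 = 3 - 1*(-6) = 3 + 6 = 9)
L = -9602 (L = -23797 - 1*(-14195) = -23797 + 14195 = -9602)
G(o) = 9 + o (G(o) = o + 9 = 9 + o)
(L + 19965)*(G(191) + 38709) = (-9602 + 19965)*((9 + 191) + 38709) = 10363*(200 + 38709) = 10363*38909 = 403213967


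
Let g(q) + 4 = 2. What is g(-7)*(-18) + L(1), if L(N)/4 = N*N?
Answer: 40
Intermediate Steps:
L(N) = 4*N**2 (L(N) = 4*(N*N) = 4*N**2)
g(q) = -2 (g(q) = -4 + 2 = -2)
g(-7)*(-18) + L(1) = -2*(-18) + 4*1**2 = 36 + 4*1 = 36 + 4 = 40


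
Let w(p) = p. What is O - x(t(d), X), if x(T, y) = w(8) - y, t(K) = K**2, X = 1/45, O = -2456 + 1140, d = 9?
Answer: -59579/45 ≈ -1324.0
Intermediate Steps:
O = -1316
X = 1/45 ≈ 0.022222
x(T, y) = 8 - y
O - x(t(d), X) = -1316 - (8 - 1*1/45) = -1316 - (8 - 1/45) = -1316 - 1*359/45 = -1316 - 359/45 = -59579/45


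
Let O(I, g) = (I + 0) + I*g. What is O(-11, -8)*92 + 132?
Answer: 7216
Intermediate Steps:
O(I, g) = I + I*g
O(-11, -8)*92 + 132 = -11*(1 - 8)*92 + 132 = -11*(-7)*92 + 132 = 77*92 + 132 = 7084 + 132 = 7216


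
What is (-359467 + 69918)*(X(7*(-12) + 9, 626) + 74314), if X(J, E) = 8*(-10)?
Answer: -21494380466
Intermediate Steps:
X(J, E) = -80
(-359467 + 69918)*(X(7*(-12) + 9, 626) + 74314) = (-359467 + 69918)*(-80 + 74314) = -289549*74234 = -21494380466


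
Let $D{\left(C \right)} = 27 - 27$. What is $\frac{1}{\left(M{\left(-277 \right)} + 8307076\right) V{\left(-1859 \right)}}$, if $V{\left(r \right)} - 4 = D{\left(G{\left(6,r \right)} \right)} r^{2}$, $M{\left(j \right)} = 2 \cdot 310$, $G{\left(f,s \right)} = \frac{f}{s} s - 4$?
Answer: $\frac{1}{33230784} \approx 3.0093 \cdot 10^{-8}$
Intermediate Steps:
$G{\left(f,s \right)} = -4 + f$ ($G{\left(f,s \right)} = f - 4 = -4 + f$)
$M{\left(j \right)} = 620$
$D{\left(C \right)} = 0$
$V{\left(r \right)} = 4$ ($V{\left(r \right)} = 4 + 0 r^{2} = 4 + 0 = 4$)
$\frac{1}{\left(M{\left(-277 \right)} + 8307076\right) V{\left(-1859 \right)}} = \frac{1}{\left(620 + 8307076\right) 4} = \frac{1}{8307696} \cdot \frac{1}{4} = \frac{1}{33230784}$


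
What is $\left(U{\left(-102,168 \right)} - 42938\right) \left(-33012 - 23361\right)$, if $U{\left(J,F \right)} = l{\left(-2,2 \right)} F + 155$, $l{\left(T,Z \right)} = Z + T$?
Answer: $2411806059$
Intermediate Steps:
$l{\left(T,Z \right)} = T + Z$
$U{\left(J,F \right)} = 155$ ($U{\left(J,F \right)} = \left(-2 + 2\right) F + 155 = 0 F + 155 = 0 + 155 = 155$)
$\left(U{\left(-102,168 \right)} - 42938\right) \left(-33012 - 23361\right) = \left(155 - 42938\right) \left(-33012 - 23361\right) = \left(-42783\right) \left(-56373\right) = 2411806059$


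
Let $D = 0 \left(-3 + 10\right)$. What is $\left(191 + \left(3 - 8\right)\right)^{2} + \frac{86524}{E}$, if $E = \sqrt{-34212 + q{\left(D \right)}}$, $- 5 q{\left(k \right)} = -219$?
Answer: $34596 - \frac{86524 i \sqrt{854205}}{170841} \approx 34596.0 - 468.09 i$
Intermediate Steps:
$D = 0$ ($D = 0 \cdot 7 = 0$)
$q{\left(k \right)} = \frac{219}{5}$ ($q{\left(k \right)} = \left(- \frac{1}{5}\right) \left(-219\right) = \frac{219}{5}$)
$E = \frac{i \sqrt{854205}}{5}$ ($E = \sqrt{-34212 + \frac{219}{5}} = \sqrt{- \frac{170841}{5}} = \frac{i \sqrt{854205}}{5} \approx 184.85 i$)
$\left(191 + \left(3 - 8\right)\right)^{2} + \frac{86524}{E} = \left(191 + \left(3 - 8\right)\right)^{2} + \frac{86524}{\frac{1}{5} i \sqrt{854205}} = \left(191 + \left(3 - 8\right)\right)^{2} + 86524 \left(- \frac{i \sqrt{854205}}{170841}\right) = \left(191 - 5\right)^{2} - \frac{86524 i \sqrt{854205}}{170841} = 186^{2} - \frac{86524 i \sqrt{854205}}{170841} = 34596 - \frac{86524 i \sqrt{854205}}{170841}$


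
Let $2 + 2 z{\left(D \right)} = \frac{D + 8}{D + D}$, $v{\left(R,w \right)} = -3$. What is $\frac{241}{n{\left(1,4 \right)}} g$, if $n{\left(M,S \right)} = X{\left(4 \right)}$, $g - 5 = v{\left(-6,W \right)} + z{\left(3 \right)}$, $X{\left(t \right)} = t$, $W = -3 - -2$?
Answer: $\frac{5543}{48} \approx 115.48$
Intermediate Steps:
$W = -1$ ($W = -3 + 2 = -1$)
$z{\left(D \right)} = -1 + \frac{8 + D}{4 D}$ ($z{\left(D \right)} = -1 + \frac{\left(D + 8\right) \frac{1}{D + D}}{2} = -1 + \frac{\left(8 + D\right) \frac{1}{2 D}}{2} = -1 + \frac{\frac{1}{2} \frac{1}{D} \left(8 + D\right)}{2} = -1 + \frac{8 + D}{4 D}$)
$g = \frac{23}{12}$ ($g = 5 - \left(\frac{15}{4} - \frac{2}{3}\right) = 5 + \left(-3 + \left(- \frac{3}{4} + 2 \cdot \frac{1}{3}\right)\right) = 5 + \left(-3 + \left(- \frac{3}{4} + \frac{2}{3}\right)\right) = 5 - \frac{37}{12} = \frac{23}{12} \approx 1.9167$)
$n{\left(M,S \right)} = 4$
$\frac{241}{n{\left(1,4 \right)}} g = \frac{241}{4} \cdot \frac{23}{12} = \frac{5543}{48}$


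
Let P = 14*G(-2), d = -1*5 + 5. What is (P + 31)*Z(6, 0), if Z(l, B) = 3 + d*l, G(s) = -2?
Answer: 9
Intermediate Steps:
d = 0 (d = -5 + 5 = 0)
Z(l, B) = 3 (Z(l, B) = 3 + 0*l = 3 + 0 = 3)
P = -28 (P = 14*(-2) = -28)
(P + 31)*Z(6, 0) = (-28 + 31)*3 = 3*3 = 9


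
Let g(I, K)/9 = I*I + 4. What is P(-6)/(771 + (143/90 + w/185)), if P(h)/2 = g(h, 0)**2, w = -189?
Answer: 863136000/2569319 ≈ 335.94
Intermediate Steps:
g(I, K) = 36 + 9*I**2 (g(I, K) = 9*(I*I + 4) = 9*(I**2 + 4) = 9*(4 + I**2) = 36 + 9*I**2)
P(h) = 2*(36 + 9*h**2)**2
P(-6)/(771 + (143/90 + w/185)) = (162*(4 + (-6)**2)**2)/(771 + (143/90 - 189/185)) = (162*(4 + 36)**2)/(771 + (143*(1/90) - 189*1/185)) = (162*40**2)/(771 + (143/90 - 189/185)) = (162*1600)/(771 + 1889/3330) = 259200/(2569319/3330) = 259200*(3330/2569319) = 863136000/2569319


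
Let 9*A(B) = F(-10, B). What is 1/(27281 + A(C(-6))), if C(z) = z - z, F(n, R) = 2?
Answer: 9/245531 ≈ 3.6655e-5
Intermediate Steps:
C(z) = 0
A(B) = 2/9 (A(B) = (⅑)*2 = 2/9)
1/(27281 + A(C(-6))) = 1/(27281 + 2/9) = 1/(245531/9) = 9/245531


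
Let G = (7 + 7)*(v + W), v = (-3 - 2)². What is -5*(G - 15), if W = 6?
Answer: -2095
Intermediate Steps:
v = 25 (v = (-5)² = 25)
G = 434 (G = (7 + 7)*(25 + 6) = 14*31 = 434)
-5*(G - 15) = -5*(434 - 15) = -5*419 = -2095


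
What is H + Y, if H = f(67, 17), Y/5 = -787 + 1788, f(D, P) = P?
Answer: 5022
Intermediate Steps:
Y = 5005 (Y = 5*(-787 + 1788) = 5*1001 = 5005)
H = 17
H + Y = 17 + 5005 = 5022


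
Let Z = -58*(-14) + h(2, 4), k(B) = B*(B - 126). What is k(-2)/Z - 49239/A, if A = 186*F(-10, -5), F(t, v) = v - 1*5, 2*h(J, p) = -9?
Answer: 5364887/200260 ≈ 26.790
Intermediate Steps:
k(B) = B*(-126 + B)
h(J, p) = -9/2 (h(J, p) = (½)*(-9) = -9/2)
F(t, v) = -5 + v (F(t, v) = v - 5 = -5 + v)
A = -1860 (A = 186*(-5 - 5) = 186*(-10) = -1860)
Z = 1615/2 (Z = -58*(-14) - 9/2 = 812 - 9/2 = 1615/2 ≈ 807.50)
k(-2)/Z - 49239/A = (-2*(-126 - 2))/(1615/2) - 49239/(-1860) = -2*(-128)*(2/1615) - 49239*(-1/1860) = 256*(2/1615) + 16413/620 = 512/1615 + 16413/620 = 5364887/200260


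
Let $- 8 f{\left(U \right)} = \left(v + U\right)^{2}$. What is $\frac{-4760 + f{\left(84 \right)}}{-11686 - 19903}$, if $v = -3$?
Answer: $\frac{44641}{252712} \approx 0.17665$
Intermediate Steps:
$f{\left(U \right)} = - \frac{\left(-3 + U\right)^{2}}{8}$
$\frac{-4760 + f{\left(84 \right)}}{-11686 - 19903} = \frac{-4760 - \frac{\left(-3 + 84\right)^{2}}{8}}{-11686 - 19903} = \frac{-4760 - \frac{81^{2}}{8}}{-31589} = \left(-4760 - \frac{6561}{8}\right) \left(- \frac{1}{31589}\right) = \left(- \frac{44641}{8}\right) \left(- \frac{1}{31589}\right) = \frac{44641}{252712}$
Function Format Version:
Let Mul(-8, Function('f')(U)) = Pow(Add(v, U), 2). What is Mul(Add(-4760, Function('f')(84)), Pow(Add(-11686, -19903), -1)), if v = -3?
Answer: Rational(44641, 252712) ≈ 0.17665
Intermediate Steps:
Function('f')(U) = Mul(Rational(-1, 8), Pow(Add(-3, U), 2))
Mul(Add(-4760, Function('f')(84)), Pow(Add(-11686, -19903), -1)) = Mul(Add(-4760, Mul(Rational(-1, 8), Pow(Add(-3, 84), 2))), Pow(Add(-11686, -19903), -1)) = Mul(Add(-4760, Mul(Rational(-1, 8), Pow(81, 2))), Pow(-31589, -1)) = Mul(Add(-4760, Mul(Rational(-1, 8), 6561)), Rational(-1, 31589)) = Mul(Add(-4760, Rational(-6561, 8)), Rational(-1, 31589)) = Mul(Rational(-44641, 8), Rational(-1, 31589)) = Rational(44641, 252712)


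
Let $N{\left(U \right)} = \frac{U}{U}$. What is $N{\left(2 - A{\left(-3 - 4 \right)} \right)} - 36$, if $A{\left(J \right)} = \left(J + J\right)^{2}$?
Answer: $-35$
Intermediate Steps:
$A{\left(J \right)} = 4 J^{2}$ ($A{\left(J \right)} = \left(2 J\right)^{2} = 4 J^{2}$)
$N{\left(U \right)} = 1$
$N{\left(2 - A{\left(-3 - 4 \right)} \right)} - 36 = 1 - 36 = -35$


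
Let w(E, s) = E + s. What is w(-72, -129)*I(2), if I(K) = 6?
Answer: -1206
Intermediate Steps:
w(-72, -129)*I(2) = (-72 - 129)*6 = -201*6 = -1206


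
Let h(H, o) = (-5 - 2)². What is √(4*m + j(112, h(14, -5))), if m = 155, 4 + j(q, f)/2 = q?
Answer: 2*√209 ≈ 28.914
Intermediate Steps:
h(H, o) = 49 (h(H, o) = (-7)² = 49)
j(q, f) = -8 + 2*q
√(4*m + j(112, h(14, -5))) = √(4*155 + (-8 + 2*112)) = √(620 + (-8 + 224)) = √(620 + 216) = √836 = 2*√209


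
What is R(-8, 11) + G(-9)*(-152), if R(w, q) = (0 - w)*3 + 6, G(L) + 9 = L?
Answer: 2766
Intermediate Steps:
G(L) = -9 + L
R(w, q) = 6 - 3*w (R(w, q) = -w*3 + 6 = -3*w + 6 = 6 - 3*w)
R(-8, 11) + G(-9)*(-152) = (6 - 3*(-8)) + (-9 - 9)*(-152) = (6 + 24) - 18*(-152) = 30 + 2736 = 2766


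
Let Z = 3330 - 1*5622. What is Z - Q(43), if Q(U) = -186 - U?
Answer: -2063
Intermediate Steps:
Z = -2292 (Z = 3330 - 5622 = -2292)
Z - Q(43) = -2292 - (-186 - 1*43) = -2292 - (-186 - 43) = -2292 - 1*(-229) = -2292 + 229 = -2063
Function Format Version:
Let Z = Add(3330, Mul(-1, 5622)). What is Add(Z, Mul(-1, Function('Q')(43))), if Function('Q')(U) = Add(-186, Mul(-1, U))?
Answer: -2063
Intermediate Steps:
Z = -2292 (Z = Add(3330, -5622) = -2292)
Add(Z, Mul(-1, Function('Q')(43))) = Add(-2292, Mul(-1, Add(-186, Mul(-1, 43)))) = Add(-2292, Mul(-1, Add(-186, -43))) = Add(-2292, Mul(-1, -229)) = Add(-2292, 229) = -2063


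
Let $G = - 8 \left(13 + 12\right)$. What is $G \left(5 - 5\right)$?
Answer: $0$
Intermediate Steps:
$G = -200$ ($G = \left(-8\right) 25 = -200$)
$G \left(5 - 5\right) = - 200 \left(5 - 5\right) = \left(-200\right) 0 = 0$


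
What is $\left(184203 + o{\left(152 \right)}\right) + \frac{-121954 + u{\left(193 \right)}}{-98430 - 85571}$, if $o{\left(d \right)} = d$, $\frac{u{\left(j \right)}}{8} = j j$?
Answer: $\frac{33921328317}{184001} \approx 1.8435 \cdot 10^{5}$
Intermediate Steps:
$u{\left(j \right)} = 8 j^{2}$ ($u{\left(j \right)} = 8 j j = 8 j^{2}$)
$\left(184203 + o{\left(152 \right)}\right) + \frac{-121954 + u{\left(193 \right)}}{-98430 - 85571} = \left(184203 + 152\right) + \frac{-121954 + 8 \cdot 193^{2}}{-98430 - 85571} = 184355 + \frac{-121954 + 8 \cdot 37249}{-184001} = 184355 + \left(-121954 + 297992\right) \left(- \frac{1}{184001}\right) = 184355 + 176038 \left(- \frac{1}{184001}\right) = 184355 - \frac{176038}{184001} = \frac{33921328317}{184001}$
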